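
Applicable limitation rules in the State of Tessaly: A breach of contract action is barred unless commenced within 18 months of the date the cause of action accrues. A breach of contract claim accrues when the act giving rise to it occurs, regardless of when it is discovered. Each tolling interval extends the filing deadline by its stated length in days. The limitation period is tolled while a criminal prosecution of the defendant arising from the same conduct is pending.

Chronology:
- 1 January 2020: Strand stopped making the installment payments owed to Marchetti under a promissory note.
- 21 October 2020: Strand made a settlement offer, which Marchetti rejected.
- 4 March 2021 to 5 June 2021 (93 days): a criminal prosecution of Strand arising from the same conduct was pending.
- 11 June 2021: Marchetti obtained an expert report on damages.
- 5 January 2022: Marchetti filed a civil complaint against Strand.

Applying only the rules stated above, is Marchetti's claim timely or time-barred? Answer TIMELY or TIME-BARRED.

TIME-BARRED

The claim accrued on 1 January 2020, when the wrongful act occurred.
18 months from 1 January 2020 is 1 July 2021.
Because the pending criminal prosecution ran from 4 March 2021 to 5 June 2021, the deadline is extended by 93 days to 2 October 2021.
Nothing else in the chronology tolls or restarts the period.
The 5 January 2022 filing falls after the 2 October 2021 deadline; the claim is time-barred.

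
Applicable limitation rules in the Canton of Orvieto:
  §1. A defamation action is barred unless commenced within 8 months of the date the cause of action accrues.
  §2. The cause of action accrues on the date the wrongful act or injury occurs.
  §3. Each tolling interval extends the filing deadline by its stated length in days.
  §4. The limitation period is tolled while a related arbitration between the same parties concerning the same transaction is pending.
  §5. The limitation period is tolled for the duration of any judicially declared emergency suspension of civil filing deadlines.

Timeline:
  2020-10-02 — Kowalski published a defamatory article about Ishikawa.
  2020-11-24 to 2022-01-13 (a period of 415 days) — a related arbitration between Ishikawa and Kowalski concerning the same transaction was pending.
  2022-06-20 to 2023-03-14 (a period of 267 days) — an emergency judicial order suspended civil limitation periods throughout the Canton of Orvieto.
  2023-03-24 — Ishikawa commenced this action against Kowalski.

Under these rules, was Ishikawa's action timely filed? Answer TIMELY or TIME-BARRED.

TIMELY

The limitation period began to run on 2020-10-02.
8 months from 2020-10-02 is 2021-06-02.
The period was tolled for 415 days by the pending related arbitration (2020-11-24 to 2022-01-13), pushing the deadline to 2022-07-22.
Because the emergency suspension of filing deadlines ran from 2022-06-20 to 2023-03-14, the deadline is extended by 267 days to 2023-04-15.
The 2023-03-24 filing precedes the 2023-04-15 deadline; the claim is timely.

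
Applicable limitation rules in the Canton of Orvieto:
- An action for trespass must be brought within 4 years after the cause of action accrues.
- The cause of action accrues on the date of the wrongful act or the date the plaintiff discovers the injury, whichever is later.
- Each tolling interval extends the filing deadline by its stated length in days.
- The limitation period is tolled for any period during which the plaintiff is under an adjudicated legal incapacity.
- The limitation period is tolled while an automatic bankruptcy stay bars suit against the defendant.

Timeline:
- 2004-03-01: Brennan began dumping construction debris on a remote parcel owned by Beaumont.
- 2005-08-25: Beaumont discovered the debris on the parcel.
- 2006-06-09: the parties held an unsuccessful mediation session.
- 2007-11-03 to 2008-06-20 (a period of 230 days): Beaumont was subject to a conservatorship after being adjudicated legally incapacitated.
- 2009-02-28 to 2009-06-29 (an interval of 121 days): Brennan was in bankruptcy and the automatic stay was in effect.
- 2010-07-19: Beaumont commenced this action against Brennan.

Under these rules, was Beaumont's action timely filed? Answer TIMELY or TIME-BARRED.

Taking the later of the act (2004-03-01) and discovery (2005-08-25), the claim accrued on 2005-08-25.
Adding the 4 years base period to 2005-08-25 gives a deadline of 2009-08-25, before any tolling.
Because the plaintiff's legal incapacity ran from 2007-11-03 to 2008-06-20, the deadline is extended by 230 days to 2010-04-12.
Because the automatic bankruptcy stay ran from 2009-02-28 to 2009-06-29, the deadline is extended by 121 days to 2010-08-11.
None of the other events listed affects the running of the period under the stated rules.
Filing on 2010-07-19 beat the 2010-08-11 deadline — the action is timely.

TIMELY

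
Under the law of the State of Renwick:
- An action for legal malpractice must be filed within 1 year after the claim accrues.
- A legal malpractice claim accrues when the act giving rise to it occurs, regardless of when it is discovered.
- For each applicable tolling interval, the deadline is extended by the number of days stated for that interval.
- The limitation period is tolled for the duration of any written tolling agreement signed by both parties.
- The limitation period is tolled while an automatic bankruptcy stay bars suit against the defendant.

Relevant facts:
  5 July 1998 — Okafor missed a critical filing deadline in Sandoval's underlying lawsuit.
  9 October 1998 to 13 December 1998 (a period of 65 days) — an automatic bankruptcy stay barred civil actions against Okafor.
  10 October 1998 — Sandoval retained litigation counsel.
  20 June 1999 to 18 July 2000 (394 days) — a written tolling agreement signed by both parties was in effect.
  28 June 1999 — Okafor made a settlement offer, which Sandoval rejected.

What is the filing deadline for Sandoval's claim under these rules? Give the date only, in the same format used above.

6 October 2000

The claim accrued on 5 July 1998, the date of the act.
Adding the 1 year base period to 5 July 1998 gives a deadline of 5 July 1999, before any tolling.
Because the automatic bankruptcy stay ran from 9 October 1998 to 13 December 1998, the deadline is extended by 65 days to 8 September 1999.
The period was tolled for 394 days by the written tolling agreement (20 June 1999 to 18 July 2000), pushing the deadline to 6 October 2000.
None of the other events listed affects the running of the period under the stated rules.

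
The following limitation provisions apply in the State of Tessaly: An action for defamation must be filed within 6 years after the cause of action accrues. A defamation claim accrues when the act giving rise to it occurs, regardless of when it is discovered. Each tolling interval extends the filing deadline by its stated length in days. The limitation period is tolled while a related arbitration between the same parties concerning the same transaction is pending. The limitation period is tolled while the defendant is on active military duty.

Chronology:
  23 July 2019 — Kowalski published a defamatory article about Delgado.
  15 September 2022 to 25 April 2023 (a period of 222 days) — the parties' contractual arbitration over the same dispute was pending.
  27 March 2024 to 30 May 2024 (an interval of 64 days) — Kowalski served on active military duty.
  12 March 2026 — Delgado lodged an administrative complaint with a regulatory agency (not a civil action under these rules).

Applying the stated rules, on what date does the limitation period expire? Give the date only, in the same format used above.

5 May 2026

The limitation period began to run on 23 July 2019.
6 years from 23 July 2019 is 23 July 2025.
The period was tolled for 222 days by the pending related arbitration (15 September 2022 to 25 April 2023), pushing the deadline to 2 March 2026.
The defendant's active military service from 27 March 2024 to 30 May 2024 tolled the period for 64 days, extending the deadline to 5 May 2026.
None of the other events listed affects the running of the period under the stated rules.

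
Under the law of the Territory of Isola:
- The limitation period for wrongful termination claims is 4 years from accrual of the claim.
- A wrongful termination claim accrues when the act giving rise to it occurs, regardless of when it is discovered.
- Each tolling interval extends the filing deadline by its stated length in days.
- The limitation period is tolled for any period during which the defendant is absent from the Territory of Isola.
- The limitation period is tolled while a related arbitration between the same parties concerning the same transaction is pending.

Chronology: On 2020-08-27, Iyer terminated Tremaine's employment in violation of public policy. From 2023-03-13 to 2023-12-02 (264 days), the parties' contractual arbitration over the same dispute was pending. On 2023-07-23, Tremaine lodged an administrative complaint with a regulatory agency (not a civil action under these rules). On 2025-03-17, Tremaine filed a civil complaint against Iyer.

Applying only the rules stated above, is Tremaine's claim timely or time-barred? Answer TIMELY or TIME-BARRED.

TIMELY

The claim accrued on 2020-08-27, when the wrongful act occurred.
4 years from 2020-08-27 is 2024-08-27.
Because the pending related arbitration ran from 2023-03-13 to 2023-12-02, the deadline is extended by 264 days to 2025-05-18.
Nothing else in the chronology tolls or restarts the period.
Filing on 2025-03-17 beat the 2025-05-18 deadline — the action is timely.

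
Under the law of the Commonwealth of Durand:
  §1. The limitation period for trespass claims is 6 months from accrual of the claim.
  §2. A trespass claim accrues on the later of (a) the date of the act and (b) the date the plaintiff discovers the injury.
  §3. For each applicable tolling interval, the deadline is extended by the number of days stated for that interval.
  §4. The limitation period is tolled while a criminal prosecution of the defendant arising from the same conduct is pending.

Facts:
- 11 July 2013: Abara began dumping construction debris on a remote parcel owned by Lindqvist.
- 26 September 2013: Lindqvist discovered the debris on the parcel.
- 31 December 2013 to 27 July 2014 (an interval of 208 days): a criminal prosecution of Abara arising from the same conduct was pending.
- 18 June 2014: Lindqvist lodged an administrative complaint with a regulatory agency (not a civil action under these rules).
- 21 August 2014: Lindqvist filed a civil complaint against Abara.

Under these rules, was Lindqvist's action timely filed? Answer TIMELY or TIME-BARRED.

Taking the later of the act (11 July 2013) and discovery (26 September 2013), the claim accrued on 26 September 2013.
Adding the 6 months base period to 26 September 2013 gives a deadline of 26 March 2014, before any tolling.
The period was tolled for 208 days by the pending criminal prosecution (31 December 2013 to 27 July 2014), pushing the deadline to 20 October 2014.
Nothing else in the chronology tolls or restarts the period.
Lindqvist filed on 21 August 2014, before the 20 October 2014 deadline, so the action is timely.

TIMELY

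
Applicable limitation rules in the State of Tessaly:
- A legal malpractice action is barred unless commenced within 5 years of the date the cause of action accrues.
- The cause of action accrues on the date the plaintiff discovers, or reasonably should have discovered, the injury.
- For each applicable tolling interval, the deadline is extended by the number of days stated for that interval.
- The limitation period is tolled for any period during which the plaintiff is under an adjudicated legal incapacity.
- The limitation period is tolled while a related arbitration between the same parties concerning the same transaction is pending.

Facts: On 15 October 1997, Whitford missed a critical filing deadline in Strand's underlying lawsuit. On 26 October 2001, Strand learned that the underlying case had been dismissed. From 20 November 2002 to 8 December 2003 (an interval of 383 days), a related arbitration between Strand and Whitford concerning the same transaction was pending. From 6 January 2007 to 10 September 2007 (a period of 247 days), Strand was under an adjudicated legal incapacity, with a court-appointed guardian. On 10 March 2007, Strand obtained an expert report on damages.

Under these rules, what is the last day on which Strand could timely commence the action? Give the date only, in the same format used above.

17 July 2008

Accrual is tied to discovery, so the period began on 26 October 2001 rather than on 15 October 1997 when the act occurred.
Adding the 5 years base period to 26 October 2001 gives a deadline of 26 October 2006, before any tolling.
The period was tolled for 383 days by the pending related arbitration (20 November 2002 to 8 December 2003), pushing the deadline to 13 November 2007.
Because the plaintiff's legal incapacity ran from 6 January 2007 to 10 September 2007, the deadline is extended by 247 days to 17 July 2008.
The other events in the timeline have no effect on the limitation period under the stated rules.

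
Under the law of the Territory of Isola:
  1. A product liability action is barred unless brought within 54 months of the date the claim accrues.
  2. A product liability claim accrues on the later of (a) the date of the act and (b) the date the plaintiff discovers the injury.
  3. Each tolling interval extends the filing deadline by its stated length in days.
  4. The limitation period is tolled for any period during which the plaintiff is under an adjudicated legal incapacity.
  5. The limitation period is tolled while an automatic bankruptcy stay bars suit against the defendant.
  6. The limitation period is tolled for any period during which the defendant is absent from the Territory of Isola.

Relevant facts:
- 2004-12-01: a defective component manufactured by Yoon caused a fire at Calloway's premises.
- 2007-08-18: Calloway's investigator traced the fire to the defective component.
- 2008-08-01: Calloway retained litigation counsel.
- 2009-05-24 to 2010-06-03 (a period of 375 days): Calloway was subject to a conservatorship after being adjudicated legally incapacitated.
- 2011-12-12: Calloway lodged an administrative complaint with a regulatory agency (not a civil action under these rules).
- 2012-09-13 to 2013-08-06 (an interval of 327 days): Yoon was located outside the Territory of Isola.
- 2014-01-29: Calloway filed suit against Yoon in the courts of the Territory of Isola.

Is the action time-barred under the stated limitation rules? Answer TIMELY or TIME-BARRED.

Taking the later of the act (2004-12-01) and discovery (2007-08-18), the claim accrued on 2007-08-18.
54 months from 2007-08-18 is 2012-02-18.
The plaintiff's legal incapacity from 2009-05-24 to 2010-06-03 tolled the period for 375 days, extending the deadline to 2013-02-27.
The period was tolled for 327 days by the defendant's absence from the jurisdiction (2012-09-13 to 2013-08-06), pushing the deadline to 2014-01-20.
Nothing else in the chronology tolls or restarts the period.
The 2014-01-29 filing falls after the 2014-01-20 deadline; the claim is time-barred.

TIME-BARRED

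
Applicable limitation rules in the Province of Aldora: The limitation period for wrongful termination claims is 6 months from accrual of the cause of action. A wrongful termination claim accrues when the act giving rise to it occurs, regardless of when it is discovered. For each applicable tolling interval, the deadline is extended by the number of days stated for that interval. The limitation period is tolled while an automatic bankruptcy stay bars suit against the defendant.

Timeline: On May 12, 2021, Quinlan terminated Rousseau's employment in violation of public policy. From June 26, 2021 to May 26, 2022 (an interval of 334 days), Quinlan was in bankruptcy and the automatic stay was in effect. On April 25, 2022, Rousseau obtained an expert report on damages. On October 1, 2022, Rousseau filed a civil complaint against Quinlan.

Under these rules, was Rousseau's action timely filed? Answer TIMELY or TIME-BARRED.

The cause of action accrued on May 12, 2021, the date of the act.
Adding the 6 months base period to May 12, 2021 gives a deadline of November 12, 2021, before any tolling.
The period was tolled for 334 days by the automatic bankruptcy stay (June 26, 2021 to May 26, 2022), pushing the deadline to October 12, 2022.
The other events in the timeline have no effect on the limitation period under the stated rules.
The October 1, 2022 filing precedes the October 12, 2022 deadline; the claim is timely.

TIMELY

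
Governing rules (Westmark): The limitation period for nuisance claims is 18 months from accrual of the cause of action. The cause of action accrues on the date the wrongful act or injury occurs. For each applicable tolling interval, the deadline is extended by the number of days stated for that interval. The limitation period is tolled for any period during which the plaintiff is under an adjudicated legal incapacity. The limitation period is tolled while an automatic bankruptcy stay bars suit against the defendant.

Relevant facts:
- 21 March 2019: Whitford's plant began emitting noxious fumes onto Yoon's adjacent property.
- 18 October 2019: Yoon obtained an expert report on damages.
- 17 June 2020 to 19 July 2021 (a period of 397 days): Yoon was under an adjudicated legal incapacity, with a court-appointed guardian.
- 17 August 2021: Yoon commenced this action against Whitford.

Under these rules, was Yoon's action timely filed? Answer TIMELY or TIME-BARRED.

The limitation period began to run on 21 March 2019.
The untolled deadline — 18 months after 21 March 2019 — is 21 September 2020.
The period was tolled for 397 days by the plaintiff's legal incapacity (17 June 2020 to 19 July 2021), pushing the deadline to 23 October 2021.
The other events in the timeline have no effect on the limitation period under the stated rules.
Filing on 17 August 2021 beat the 23 October 2021 deadline — the action is timely.

TIMELY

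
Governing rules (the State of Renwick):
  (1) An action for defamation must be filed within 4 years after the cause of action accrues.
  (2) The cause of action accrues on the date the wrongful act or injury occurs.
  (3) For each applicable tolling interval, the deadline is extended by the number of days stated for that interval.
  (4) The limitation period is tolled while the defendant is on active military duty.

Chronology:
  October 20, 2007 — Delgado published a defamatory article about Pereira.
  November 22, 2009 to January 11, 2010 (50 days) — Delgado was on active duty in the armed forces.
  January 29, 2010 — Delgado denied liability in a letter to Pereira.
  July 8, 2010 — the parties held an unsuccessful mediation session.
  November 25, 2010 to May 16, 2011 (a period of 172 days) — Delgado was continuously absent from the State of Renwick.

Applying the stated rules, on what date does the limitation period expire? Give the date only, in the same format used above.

December 9, 2011

The limitation period began to run on October 20, 2007.
Adding the 4 years base period to October 20, 2007 gives a deadline of October 20, 2011, before any tolling.
The defendant's active military service from November 22, 2009 to January 11, 2010 tolled the period for 50 days, extending the deadline to December 9, 2011.
The defendant's absence from the jurisdiction from November 25, 2010 to May 16, 2011 does not toll the period, because no stated rule makes the defendant's absence a tolling event.
None of the other events listed affects the running of the period under the stated rules.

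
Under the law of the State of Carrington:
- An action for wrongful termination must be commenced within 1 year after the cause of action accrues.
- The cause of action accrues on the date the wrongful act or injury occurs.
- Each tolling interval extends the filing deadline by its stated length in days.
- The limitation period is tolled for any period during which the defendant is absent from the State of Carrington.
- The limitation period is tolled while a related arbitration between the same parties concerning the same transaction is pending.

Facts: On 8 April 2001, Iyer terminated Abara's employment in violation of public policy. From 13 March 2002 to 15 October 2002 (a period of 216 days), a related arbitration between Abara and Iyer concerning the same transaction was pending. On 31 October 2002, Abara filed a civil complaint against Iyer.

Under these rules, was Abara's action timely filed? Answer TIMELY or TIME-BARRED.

TIMELY

The claim accrued on 8 April 2001, when the wrongful act occurred.
The untolled deadline — 1 year after 8 April 2001 — is 8 April 2002.
The period was tolled for 216 days by the pending related arbitration (13 March 2002 to 15 October 2002), pushing the deadline to 10 November 2002.
The 31 October 2002 filing precedes the 10 November 2002 deadline; the claim is timely.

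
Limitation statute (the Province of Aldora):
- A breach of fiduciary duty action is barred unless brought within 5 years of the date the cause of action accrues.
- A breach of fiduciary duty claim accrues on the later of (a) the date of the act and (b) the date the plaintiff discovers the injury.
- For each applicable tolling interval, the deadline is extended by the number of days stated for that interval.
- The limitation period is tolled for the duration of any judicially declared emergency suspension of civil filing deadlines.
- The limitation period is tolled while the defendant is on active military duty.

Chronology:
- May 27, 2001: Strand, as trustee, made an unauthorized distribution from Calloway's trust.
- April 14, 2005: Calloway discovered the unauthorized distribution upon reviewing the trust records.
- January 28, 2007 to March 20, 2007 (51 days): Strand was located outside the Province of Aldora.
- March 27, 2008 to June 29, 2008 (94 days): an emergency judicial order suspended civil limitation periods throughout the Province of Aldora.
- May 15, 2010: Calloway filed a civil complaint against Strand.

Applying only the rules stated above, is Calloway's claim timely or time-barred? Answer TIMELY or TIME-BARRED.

TIMELY

Taking the later of the act (May 27, 2001) and discovery (April 14, 2005), the claim accrued on April 14, 2005.
Adding the 5 years base period to April 14, 2005 gives a deadline of April 14, 2010, before any tolling.
The emergency suspension of filing deadlines from March 27, 2008 to June 29, 2008 tolled the period for 94 days, extending the deadline to July 17, 2010.
The defendant's absence from the jurisdiction from January 28, 2007 to March 20, 2007 does not toll the period, because no stated rule makes the defendant's absence a tolling event.
Calloway filed on May 15, 2010, before the July 17, 2010 deadline, so the action is timely.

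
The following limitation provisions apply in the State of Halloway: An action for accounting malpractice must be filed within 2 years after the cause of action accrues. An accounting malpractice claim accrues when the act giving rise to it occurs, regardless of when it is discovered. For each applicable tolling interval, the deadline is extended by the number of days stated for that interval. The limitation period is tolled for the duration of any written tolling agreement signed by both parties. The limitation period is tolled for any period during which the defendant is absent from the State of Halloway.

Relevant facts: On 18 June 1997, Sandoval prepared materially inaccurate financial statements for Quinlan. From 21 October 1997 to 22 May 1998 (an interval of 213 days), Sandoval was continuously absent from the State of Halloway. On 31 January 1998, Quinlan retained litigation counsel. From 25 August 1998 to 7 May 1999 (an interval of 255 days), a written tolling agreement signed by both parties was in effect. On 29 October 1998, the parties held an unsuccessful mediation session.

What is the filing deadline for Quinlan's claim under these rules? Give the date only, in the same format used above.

The claim accrued on 18 June 1997, when the wrongful act occurred.
The untolled deadline — 2 years after 18 June 1997 — is 18 June 1999.
The period was tolled for 213 days by the defendant's absence from the jurisdiction (21 October 1997 to 22 May 1998), pushing the deadline to 17 January 2000.
Because the written tolling agreement ran from 25 August 1998 to 7 May 1999, the deadline is extended by 255 days to 28 September 2000.
None of the other events listed affects the running of the period under the stated rules.

28 September 2000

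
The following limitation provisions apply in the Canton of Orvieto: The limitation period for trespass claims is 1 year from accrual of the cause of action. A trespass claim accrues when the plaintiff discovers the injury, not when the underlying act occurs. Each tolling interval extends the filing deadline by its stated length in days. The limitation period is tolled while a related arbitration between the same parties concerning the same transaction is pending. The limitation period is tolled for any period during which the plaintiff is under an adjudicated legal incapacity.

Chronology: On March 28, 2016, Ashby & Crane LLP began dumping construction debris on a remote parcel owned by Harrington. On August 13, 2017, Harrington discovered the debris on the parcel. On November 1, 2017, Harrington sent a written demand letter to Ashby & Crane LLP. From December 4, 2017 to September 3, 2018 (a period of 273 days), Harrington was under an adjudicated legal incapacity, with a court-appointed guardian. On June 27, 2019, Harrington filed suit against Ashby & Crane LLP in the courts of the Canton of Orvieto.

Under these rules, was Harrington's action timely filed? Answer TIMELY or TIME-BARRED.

TIME-BARRED

The claim did not accrue until Harrington discovered the injury on August 13, 2017; the March 28, 2016 act date does not start the clock under the stated rule.
The untolled deadline — 1 year after August 13, 2017 — is August 13, 2018.
The period was tolled for 273 days by the plaintiff's legal incapacity (December 4, 2017 to September 3, 2018), pushing the deadline to May 13, 2019.
None of the other events listed affects the running of the period under the stated rules.
The June 27, 2019 filing falls after the May 13, 2019 deadline; the claim is time-barred.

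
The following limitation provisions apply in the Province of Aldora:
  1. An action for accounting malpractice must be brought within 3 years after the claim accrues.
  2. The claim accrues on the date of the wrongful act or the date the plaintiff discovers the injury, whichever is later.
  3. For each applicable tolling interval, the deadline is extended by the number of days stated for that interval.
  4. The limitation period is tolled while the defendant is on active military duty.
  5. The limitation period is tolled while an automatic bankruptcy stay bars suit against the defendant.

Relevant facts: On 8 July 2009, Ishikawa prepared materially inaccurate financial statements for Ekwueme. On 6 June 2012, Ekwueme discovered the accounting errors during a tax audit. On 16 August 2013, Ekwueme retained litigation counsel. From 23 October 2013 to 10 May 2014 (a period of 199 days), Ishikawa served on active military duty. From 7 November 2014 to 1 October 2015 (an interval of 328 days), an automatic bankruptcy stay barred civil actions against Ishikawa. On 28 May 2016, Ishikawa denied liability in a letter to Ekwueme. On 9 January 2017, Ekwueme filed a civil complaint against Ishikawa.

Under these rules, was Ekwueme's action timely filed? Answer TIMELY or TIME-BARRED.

The claim accrued on 6 June 2012 — the later of the 8 July 2009 act and the 6 June 2012 discovery.
Adding the 3 years base period to 6 June 2012 gives a deadline of 6 June 2015, before any tolling.
The defendant's active military service from 23 October 2013 to 10 May 2014 tolled the period for 199 days, extending the deadline to 22 December 2015.
The period was tolled for 328 days by the automatic bankruptcy stay (7 November 2014 to 1 October 2015), pushing the deadline to 14 November 2016.
The other events in the timeline have no effect on the limitation period under the stated rules.
Ekwueme filed on 9 January 2017, after the 14 November 2016 deadline, so the action is time-barred.

TIME-BARRED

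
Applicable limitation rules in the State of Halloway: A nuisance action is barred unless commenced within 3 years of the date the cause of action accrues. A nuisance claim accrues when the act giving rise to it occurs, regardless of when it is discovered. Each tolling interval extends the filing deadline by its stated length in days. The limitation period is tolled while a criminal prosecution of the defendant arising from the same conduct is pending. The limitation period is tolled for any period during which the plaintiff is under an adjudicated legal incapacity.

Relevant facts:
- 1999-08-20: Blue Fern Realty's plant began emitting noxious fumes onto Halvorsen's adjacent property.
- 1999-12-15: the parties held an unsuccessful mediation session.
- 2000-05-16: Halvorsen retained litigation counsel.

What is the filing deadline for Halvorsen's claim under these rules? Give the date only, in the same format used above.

2002-08-20

The limitation period began to run on 1999-08-20.
Adding the 3 years base period to 1999-08-20 gives a deadline of 2002-08-20, before any tolling.
The other events in the timeline have no effect on the limitation period under the stated rules.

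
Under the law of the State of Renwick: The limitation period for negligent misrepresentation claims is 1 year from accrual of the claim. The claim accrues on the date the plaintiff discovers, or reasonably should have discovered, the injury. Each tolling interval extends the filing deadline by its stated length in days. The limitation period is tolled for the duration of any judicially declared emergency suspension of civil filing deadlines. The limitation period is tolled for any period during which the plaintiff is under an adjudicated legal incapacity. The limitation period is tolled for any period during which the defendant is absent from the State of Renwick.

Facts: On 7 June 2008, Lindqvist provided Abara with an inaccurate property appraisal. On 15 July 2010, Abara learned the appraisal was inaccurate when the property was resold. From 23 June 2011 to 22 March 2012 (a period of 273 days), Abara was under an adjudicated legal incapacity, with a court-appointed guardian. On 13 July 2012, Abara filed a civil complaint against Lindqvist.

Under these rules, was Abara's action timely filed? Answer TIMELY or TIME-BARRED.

TIME-BARRED

Accrual is tied to discovery, so the period began on 15 July 2010 rather than on 7 June 2008 when the act occurred.
Adding the 1 year base period to 15 July 2010 gives a deadline of 15 July 2011, before any tolling.
The plaintiff's legal incapacity from 23 June 2011 to 22 March 2012 tolled the period for 273 days, extending the deadline to 13 April 2012.
Abara filed on 13 July 2012, after the 13 April 2012 deadline, so the action is time-barred.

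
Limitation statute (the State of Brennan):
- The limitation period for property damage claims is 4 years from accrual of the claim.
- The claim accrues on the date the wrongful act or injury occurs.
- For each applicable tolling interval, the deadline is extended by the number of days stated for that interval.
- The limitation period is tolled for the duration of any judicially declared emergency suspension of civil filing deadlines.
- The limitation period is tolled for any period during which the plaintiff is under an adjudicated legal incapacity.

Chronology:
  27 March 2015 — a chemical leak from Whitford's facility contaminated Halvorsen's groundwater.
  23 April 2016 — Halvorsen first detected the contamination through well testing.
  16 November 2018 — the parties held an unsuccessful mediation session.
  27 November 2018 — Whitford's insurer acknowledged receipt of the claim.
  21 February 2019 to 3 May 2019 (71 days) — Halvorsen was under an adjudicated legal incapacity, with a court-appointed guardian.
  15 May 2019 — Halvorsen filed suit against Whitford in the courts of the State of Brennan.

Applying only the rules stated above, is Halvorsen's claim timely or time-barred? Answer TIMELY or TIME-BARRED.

TIMELY

Accrual is governed by the date of the act, so the period began to run on 27 March 2015; the later discovery on 23 April 2016 is irrelevant under the stated rule.
Adding the 4 years base period to 27 March 2015 gives a deadline of 27 March 2019, before any tolling.
The period was tolled for 71 days by the plaintiff's legal incapacity (21 February 2019 to 3 May 2019), pushing the deadline to 6 June 2019.
Nothing else in the chronology tolls or restarts the period.
The 15 May 2019 filing precedes the 6 June 2019 deadline; the claim is timely.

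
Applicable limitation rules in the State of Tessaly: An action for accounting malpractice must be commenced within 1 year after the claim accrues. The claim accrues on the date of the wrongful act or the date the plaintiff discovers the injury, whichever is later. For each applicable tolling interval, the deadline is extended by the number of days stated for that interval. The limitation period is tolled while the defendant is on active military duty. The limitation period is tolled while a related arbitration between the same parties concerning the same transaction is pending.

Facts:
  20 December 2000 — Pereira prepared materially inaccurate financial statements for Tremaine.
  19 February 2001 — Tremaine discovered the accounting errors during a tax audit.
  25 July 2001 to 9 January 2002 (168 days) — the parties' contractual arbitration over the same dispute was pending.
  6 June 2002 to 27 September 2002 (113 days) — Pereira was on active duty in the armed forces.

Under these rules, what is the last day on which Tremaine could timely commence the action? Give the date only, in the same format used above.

27 November 2002

The claim accrued on 19 February 2001 — the later of the 20 December 2000 act and the 19 February 2001 discovery.
The untolled deadline — 1 year after 19 February 2001 — is 19 February 2002.
Because the pending related arbitration ran from 25 July 2001 to 9 January 2002, the deadline is extended by 168 days to 6 August 2002.
The period was tolled for 113 days by the defendant's active military service (6 June 2002 to 27 September 2002), pushing the deadline to 27 November 2002.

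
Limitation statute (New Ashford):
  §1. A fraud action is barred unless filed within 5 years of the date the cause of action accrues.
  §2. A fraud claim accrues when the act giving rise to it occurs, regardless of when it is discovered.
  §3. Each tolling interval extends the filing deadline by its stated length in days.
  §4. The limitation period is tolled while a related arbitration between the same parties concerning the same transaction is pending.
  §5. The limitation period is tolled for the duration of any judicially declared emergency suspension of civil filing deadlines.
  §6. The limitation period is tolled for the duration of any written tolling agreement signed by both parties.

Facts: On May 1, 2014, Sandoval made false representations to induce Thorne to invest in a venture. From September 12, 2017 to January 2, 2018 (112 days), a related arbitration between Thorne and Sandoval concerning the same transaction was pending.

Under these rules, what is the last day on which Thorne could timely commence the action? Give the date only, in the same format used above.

The claim accrued on May 1, 2014, when the wrongful act occurred.
The untolled deadline — 5 years after May 1, 2014 — is May 1, 2019.
The period was tolled for 112 days by the pending related arbitration (September 12, 2017 to January 2, 2018), pushing the deadline to August 21, 2019.

August 21, 2019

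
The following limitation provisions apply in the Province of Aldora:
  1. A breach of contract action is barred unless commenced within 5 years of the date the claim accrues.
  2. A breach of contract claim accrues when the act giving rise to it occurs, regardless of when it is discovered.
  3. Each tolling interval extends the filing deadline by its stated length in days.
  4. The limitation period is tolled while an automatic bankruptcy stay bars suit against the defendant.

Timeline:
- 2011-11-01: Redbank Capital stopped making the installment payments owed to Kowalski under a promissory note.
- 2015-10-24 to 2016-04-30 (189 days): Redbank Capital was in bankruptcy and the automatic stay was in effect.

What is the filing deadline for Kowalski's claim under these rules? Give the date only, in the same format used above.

2017-05-09

The limitation period began to run on 2011-11-01.
Adding the 5 years base period to 2011-11-01 gives a deadline of 2016-11-01, before any tolling.
The automatic bankruptcy stay from 2015-10-24 to 2016-04-30 tolled the period for 189 days, extending the deadline to 2017-05-09.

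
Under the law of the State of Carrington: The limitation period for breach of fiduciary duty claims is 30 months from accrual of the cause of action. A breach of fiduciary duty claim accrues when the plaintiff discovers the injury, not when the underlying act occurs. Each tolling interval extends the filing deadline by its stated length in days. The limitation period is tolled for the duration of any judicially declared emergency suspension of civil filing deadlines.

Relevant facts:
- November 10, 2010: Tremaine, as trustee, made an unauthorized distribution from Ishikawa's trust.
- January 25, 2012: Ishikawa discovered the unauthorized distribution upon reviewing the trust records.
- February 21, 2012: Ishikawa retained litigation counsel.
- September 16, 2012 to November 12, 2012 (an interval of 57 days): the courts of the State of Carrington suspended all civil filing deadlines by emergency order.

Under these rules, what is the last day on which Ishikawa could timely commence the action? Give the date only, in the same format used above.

September 20, 2014

The claim did not accrue until Ishikawa discovered the injury on January 25, 2012; the November 10, 2010 act date does not start the clock under the stated rule.
The untolled deadline — 30 months after January 25, 2012 — is July 25, 2014.
Because the emergency suspension of filing deadlines ran from September 16, 2012 to November 12, 2012, the deadline is extended by 57 days to September 20, 2014.
None of the other events listed affects the running of the period under the stated rules.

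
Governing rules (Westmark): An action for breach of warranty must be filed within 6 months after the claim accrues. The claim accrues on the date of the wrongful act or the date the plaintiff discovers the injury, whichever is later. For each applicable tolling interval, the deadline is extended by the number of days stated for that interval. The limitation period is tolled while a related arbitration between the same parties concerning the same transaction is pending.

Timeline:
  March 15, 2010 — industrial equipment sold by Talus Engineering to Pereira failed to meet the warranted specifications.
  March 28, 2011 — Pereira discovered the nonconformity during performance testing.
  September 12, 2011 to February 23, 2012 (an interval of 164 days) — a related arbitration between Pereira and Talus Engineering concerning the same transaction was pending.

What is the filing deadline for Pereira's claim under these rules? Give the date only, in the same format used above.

Taking the later of the act (March 15, 2010) and discovery (March 28, 2011), the claim accrued on March 28, 2011.
The untolled deadline — 6 months after March 28, 2011 — is September 28, 2011.
Because the pending related arbitration ran from September 12, 2011 to February 23, 2012, the deadline is extended by 164 days to March 10, 2012.

March 10, 2012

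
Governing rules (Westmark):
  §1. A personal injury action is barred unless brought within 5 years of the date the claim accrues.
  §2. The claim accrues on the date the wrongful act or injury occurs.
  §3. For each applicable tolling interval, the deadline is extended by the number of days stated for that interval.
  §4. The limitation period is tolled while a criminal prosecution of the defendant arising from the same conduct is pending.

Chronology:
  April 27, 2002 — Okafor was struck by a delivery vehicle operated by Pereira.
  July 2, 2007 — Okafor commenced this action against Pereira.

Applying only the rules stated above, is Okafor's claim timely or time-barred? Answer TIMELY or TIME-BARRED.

TIME-BARRED

The claim accrued on April 27, 2002, when the wrongful act occurred.
5 years from April 27, 2002 is April 27, 2007.
The July 2, 2007 filing falls after the April 27, 2007 deadline; the claim is time-barred.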